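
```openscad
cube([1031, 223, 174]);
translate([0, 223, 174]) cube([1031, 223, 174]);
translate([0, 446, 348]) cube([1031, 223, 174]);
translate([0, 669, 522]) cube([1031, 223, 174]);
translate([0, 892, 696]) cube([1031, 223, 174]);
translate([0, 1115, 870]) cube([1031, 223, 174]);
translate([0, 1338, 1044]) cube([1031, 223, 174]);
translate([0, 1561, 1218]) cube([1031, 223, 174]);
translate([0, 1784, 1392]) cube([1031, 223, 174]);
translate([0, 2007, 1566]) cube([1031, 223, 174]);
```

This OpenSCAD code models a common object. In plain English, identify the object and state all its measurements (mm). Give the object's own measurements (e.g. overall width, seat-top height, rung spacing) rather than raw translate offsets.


A straight staircase of 10 solid steps. Each step is 1031 mm wide (x), 223 mm deep (y, the going) and 174 mm tall (the rise). The first step rests on the floor; each subsequent step sits one going further in +y and one rise higher in +z, directly behind and above the previous step with no overlap.


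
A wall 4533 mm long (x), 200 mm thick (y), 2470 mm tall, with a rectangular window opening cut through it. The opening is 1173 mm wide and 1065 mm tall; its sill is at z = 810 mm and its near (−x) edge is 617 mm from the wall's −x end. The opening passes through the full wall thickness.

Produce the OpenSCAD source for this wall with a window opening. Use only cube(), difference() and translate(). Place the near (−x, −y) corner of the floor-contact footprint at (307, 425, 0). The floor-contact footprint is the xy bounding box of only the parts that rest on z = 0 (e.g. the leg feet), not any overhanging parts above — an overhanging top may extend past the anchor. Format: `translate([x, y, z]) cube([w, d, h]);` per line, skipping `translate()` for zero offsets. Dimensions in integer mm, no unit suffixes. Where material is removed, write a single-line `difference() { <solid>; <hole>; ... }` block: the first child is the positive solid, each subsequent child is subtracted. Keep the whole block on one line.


difference() { translate([307, 425, 0]) cube([4533, 200, 2470]); translate([924, 425, 810]) cube([1173, 200, 1065]); }


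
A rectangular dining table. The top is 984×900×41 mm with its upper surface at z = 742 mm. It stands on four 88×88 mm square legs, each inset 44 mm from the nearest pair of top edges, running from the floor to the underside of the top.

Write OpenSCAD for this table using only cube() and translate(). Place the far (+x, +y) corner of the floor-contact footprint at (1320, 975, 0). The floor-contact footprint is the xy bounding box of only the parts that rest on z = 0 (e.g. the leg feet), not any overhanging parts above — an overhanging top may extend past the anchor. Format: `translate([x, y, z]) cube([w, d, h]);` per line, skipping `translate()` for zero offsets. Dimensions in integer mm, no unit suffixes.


translate([380, 119, 701]) cube([984, 900, 41]);
translate([424, 163, 0]) cube([88, 88, 701]);
translate([1232, 163, 0]) cube([88, 88, 701]);
translate([424, 887, 0]) cube([88, 88, 701]);
translate([1232, 887, 0]) cube([88, 88, 701]);


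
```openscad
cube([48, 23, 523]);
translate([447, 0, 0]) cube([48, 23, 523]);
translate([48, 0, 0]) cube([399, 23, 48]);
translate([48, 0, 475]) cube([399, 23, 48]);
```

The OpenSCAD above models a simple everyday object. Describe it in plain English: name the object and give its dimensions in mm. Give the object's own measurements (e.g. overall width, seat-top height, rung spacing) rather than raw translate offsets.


A rectangular picture frame lying in the x–z plane (depth along y). The opening is 399 mm wide (x) by 427 mm tall (z), surrounded by a border 48 mm wide on all four sides. The frame is 23 mm deep and is made of two full-height vertical stiles with two horizontal rails fitted between them.


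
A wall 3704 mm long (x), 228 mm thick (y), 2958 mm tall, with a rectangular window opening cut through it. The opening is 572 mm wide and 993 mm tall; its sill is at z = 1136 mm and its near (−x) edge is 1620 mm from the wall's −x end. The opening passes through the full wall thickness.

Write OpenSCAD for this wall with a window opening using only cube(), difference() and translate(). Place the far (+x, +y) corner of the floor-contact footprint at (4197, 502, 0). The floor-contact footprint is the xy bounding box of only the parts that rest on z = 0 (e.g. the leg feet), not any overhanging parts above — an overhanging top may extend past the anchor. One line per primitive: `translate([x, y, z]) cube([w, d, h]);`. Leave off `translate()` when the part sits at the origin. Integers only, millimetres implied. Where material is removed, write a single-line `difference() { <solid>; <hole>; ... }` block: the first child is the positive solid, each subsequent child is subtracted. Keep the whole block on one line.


difference() { translate([493, 274, 0]) cube([3704, 228, 2958]); translate([2113, 274, 1136]) cube([572, 228, 993]); }


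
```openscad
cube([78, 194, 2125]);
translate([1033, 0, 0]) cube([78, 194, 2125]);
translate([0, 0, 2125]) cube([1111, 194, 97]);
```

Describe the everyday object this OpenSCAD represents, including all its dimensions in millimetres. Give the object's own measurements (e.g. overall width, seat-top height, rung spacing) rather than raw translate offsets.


A door frame. The clear opening is 955 mm wide and 2125 mm high. Two 78 mm wide jambs, 194 mm deep, stand either side of the opening from the floor to the top of the opening. A 97 mm thick head sits across the top of both jambs, spanning the full outside width of the frame.


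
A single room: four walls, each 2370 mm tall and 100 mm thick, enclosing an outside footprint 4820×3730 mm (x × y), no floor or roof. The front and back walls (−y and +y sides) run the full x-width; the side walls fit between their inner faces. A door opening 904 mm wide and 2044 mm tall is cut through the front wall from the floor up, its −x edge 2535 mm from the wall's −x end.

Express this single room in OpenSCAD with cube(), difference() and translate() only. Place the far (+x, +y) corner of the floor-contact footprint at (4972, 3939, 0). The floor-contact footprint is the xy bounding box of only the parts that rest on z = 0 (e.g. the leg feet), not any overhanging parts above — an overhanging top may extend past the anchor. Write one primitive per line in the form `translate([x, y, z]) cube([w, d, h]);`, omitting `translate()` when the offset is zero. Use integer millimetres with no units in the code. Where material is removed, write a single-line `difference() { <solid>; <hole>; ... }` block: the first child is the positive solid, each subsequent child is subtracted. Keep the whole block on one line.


difference() { translate([152, 209, 0]) cube([4820, 100, 2370]); translate([2687, 209, 0]) cube([904, 100, 2044]); }
translate([152, 3839, 0]) cube([4820, 100, 2370]);
translate([152, 309, 0]) cube([100, 3530, 2370]);
translate([4872, 309, 0]) cube([100, 3530, 2370]);


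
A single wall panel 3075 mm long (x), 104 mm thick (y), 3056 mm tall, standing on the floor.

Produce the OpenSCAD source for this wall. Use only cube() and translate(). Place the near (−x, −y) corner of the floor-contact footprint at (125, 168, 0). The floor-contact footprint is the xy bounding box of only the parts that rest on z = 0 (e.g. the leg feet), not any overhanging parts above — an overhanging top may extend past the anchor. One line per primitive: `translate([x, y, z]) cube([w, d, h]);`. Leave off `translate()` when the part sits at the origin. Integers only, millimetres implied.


translate([125, 168, 0]) cube([3075, 104, 3056]);


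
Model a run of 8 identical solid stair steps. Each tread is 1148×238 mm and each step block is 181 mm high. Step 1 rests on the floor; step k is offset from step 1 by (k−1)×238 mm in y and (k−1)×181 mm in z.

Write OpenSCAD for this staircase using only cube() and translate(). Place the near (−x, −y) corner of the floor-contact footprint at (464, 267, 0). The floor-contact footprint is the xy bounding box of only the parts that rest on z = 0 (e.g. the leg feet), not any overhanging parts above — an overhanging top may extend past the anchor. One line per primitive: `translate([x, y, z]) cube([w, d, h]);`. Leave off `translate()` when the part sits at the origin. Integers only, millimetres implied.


translate([464, 267, 0]) cube([1148, 238, 181]);
translate([464, 505, 181]) cube([1148, 238, 181]);
translate([464, 743, 362]) cube([1148, 238, 181]);
translate([464, 981, 543]) cube([1148, 238, 181]);
translate([464, 1219, 724]) cube([1148, 238, 181]);
translate([464, 1457, 905]) cube([1148, 238, 181]);
translate([464, 1695, 1086]) cube([1148, 238, 181]);
translate([464, 1933, 1267]) cube([1148, 238, 181]);


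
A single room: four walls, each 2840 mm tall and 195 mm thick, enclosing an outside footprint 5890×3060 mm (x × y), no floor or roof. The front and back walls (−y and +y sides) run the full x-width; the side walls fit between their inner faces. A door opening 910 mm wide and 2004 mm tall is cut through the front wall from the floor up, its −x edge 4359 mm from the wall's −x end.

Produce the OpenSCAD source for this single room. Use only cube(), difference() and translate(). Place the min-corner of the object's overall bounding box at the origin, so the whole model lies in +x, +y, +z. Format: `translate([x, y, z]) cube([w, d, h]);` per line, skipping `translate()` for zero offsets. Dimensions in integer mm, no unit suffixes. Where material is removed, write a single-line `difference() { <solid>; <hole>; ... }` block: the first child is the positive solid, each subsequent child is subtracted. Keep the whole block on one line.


difference() { cube([5890, 195, 2840]); translate([4359, 0, 0]) cube([910, 195, 2004]); }
translate([0, 2865, 0]) cube([5890, 195, 2840]);
translate([0, 195, 0]) cube([195, 2670, 2840]);
translate([5695, 195, 0]) cube([195, 2670, 2840]);


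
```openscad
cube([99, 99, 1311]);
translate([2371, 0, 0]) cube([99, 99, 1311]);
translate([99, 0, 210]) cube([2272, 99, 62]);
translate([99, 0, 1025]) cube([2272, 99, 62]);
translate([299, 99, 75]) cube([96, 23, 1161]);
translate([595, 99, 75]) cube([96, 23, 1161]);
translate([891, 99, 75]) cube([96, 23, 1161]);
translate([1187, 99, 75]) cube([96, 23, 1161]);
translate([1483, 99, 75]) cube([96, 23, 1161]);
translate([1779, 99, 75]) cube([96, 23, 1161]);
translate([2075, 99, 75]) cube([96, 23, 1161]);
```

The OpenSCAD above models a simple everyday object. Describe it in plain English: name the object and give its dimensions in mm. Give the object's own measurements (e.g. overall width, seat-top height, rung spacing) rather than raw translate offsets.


A fence section. Two 99×99 mm posts, 1311 mm tall, stand on the floor with a clear span of 2272 mm between their inner faces. Two horizontal rails of 99×62 mm section span the gap between the posts with their undersides at z = 210 mm and z = 1025 mm, flush with the posts' −y face. 7 pickets, each 96 mm wide, 23 mm thick and 1161 mm tall, are fixed to the +y face of the rails with their bottoms at z = 75 mm, spaced across the span with a 200 mm gap after the −x post and between neighbouring pickets and before the +x post.


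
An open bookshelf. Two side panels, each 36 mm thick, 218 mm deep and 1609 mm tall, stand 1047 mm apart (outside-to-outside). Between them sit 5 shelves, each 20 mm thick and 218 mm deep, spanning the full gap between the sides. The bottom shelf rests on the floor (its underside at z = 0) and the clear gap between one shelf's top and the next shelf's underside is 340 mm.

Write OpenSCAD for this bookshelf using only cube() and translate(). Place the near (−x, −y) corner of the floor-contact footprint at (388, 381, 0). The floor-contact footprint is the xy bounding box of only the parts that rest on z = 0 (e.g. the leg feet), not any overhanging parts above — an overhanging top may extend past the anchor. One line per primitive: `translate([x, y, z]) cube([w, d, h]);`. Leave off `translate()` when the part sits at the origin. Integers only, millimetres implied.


translate([388, 381, 0]) cube([36, 218, 1609]);
translate([1399, 381, 0]) cube([36, 218, 1609]);
translate([424, 381, 0]) cube([975, 218, 20]);
translate([424, 381, 360]) cube([975, 218, 20]);
translate([424, 381, 720]) cube([975, 218, 20]);
translate([424, 381, 1080]) cube([975, 218, 20]);
translate([424, 381, 1440]) cube([975, 218, 20]);


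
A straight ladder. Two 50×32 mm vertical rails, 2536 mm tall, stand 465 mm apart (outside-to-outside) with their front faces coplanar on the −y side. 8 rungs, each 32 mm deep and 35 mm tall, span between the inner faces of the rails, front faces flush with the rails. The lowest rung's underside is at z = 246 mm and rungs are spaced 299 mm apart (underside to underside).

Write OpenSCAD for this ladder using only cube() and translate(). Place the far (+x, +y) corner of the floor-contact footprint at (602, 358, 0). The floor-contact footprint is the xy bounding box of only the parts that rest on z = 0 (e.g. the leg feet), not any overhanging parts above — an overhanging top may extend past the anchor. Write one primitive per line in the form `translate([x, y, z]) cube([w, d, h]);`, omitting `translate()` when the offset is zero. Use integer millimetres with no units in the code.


translate([137, 326, 0]) cube([50, 32, 2536]);
translate([552, 326, 0]) cube([50, 32, 2536]);
translate([187, 326, 246]) cube([365, 32, 35]);
translate([187, 326, 545]) cube([365, 32, 35]);
translate([187, 326, 844]) cube([365, 32, 35]);
translate([187, 326, 1143]) cube([365, 32, 35]);
translate([187, 326, 1442]) cube([365, 32, 35]);
translate([187, 326, 1741]) cube([365, 32, 35]);
translate([187, 326, 2040]) cube([365, 32, 35]);
translate([187, 326, 2339]) cube([365, 32, 35]);


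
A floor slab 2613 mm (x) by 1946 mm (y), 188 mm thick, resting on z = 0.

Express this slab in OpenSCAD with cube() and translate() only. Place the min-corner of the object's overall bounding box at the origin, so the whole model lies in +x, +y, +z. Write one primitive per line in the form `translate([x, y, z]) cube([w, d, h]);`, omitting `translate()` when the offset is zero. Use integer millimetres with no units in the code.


cube([2613, 1946, 188]);


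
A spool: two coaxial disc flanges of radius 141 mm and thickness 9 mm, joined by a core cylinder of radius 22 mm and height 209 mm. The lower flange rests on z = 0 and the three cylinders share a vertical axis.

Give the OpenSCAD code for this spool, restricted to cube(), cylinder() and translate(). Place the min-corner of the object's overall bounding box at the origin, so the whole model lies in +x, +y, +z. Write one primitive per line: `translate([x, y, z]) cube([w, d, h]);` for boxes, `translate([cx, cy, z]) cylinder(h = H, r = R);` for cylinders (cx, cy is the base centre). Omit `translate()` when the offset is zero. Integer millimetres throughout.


translate([141, 141, 0]) cylinder(h = 9, r = 141);
translate([141, 141, 9]) cylinder(h = 209, r = 22);
translate([141, 141, 218]) cylinder(h = 9, r = 141);


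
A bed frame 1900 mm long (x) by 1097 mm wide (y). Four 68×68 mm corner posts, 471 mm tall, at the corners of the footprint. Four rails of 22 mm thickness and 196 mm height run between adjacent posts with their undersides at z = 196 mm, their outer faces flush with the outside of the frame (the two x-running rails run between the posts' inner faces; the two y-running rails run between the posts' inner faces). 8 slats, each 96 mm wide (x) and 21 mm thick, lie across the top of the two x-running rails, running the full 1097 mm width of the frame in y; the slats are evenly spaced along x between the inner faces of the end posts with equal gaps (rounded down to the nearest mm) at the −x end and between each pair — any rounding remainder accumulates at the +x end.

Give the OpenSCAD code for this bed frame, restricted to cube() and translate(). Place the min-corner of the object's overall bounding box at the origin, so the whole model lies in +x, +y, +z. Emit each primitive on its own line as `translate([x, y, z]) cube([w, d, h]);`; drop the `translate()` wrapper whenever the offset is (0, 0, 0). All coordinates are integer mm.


cube([68, 68, 471]);
translate([0, 1029, 0]) cube([68, 68, 471]);
translate([1832, 0, 0]) cube([68, 68, 471]);
translate([1832, 1029, 0]) cube([68, 68, 471]);
translate([68, 0, 196]) cube([1764, 22, 196]);
translate([68, 1075, 196]) cube([1764, 22, 196]);
translate([0, 68, 196]) cube([22, 961, 196]);
translate([1878, 68, 196]) cube([22, 961, 196]);
translate([178, 0, 392]) cube([96, 1097, 21]);
translate([384, 0, 392]) cube([96, 1097, 21]);
translate([590, 0, 392]) cube([96, 1097, 21]);
translate([796, 0, 392]) cube([96, 1097, 21]);
translate([1002, 0, 392]) cube([96, 1097, 21]);
translate([1208, 0, 392]) cube([96, 1097, 21]);
translate([1414, 0, 392]) cube([96, 1097, 21]);
translate([1620, 0, 392]) cube([96, 1097, 21]);


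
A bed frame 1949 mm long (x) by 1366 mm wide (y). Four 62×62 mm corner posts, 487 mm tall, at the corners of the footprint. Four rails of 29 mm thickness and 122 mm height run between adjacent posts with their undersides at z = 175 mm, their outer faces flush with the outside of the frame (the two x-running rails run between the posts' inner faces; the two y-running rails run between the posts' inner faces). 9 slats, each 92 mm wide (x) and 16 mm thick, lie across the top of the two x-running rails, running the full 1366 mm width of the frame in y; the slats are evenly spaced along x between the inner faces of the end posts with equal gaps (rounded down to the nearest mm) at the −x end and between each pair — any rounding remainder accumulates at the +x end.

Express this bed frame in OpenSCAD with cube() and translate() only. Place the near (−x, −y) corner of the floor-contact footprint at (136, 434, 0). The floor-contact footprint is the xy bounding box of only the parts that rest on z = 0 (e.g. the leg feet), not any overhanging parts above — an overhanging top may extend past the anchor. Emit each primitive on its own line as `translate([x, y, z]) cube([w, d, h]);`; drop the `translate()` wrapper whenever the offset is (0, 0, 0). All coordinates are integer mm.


translate([136, 434, 0]) cube([62, 62, 487]);
translate([136, 1738, 0]) cube([62, 62, 487]);
translate([2023, 434, 0]) cube([62, 62, 487]);
translate([2023, 1738, 0]) cube([62, 62, 487]);
translate([198, 434, 175]) cube([1825, 29, 122]);
translate([198, 1771, 175]) cube([1825, 29, 122]);
translate([136, 496, 175]) cube([29, 1242, 122]);
translate([2056, 496, 175]) cube([29, 1242, 122]);
translate([297, 434, 297]) cube([92, 1366, 16]);
translate([488, 434, 297]) cube([92, 1366, 16]);
translate([679, 434, 297]) cube([92, 1366, 16]);
translate([870, 434, 297]) cube([92, 1366, 16]);
translate([1061, 434, 297]) cube([92, 1366, 16]);
translate([1252, 434, 297]) cube([92, 1366, 16]);
translate([1443, 434, 297]) cube([92, 1366, 16]);
translate([1634, 434, 297]) cube([92, 1366, 16]);
translate([1825, 434, 297]) cube([92, 1366, 16]);


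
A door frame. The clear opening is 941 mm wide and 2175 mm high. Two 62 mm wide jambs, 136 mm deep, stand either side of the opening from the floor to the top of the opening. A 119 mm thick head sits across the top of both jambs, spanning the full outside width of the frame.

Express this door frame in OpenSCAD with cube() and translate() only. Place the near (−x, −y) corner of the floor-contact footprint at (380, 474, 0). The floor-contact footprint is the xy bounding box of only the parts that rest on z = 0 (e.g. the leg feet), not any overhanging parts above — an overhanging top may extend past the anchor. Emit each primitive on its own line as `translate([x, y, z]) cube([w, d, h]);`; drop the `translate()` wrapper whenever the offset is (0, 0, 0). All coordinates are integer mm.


translate([380, 474, 0]) cube([62, 136, 2175]);
translate([1383, 474, 0]) cube([62, 136, 2175]);
translate([380, 474, 2175]) cube([1065, 136, 119]);


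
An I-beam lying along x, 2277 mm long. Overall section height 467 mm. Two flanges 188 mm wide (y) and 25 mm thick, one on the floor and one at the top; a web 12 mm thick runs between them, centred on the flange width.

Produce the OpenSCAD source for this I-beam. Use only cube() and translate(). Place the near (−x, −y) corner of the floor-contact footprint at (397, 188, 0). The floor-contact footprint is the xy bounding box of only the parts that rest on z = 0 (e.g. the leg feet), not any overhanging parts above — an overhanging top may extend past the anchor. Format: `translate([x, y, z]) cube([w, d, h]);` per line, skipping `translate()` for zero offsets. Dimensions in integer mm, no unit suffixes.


translate([397, 188, 0]) cube([2277, 188, 25]);
translate([397, 276, 25]) cube([2277, 12, 417]);
translate([397, 188, 442]) cube([2277, 188, 25]);


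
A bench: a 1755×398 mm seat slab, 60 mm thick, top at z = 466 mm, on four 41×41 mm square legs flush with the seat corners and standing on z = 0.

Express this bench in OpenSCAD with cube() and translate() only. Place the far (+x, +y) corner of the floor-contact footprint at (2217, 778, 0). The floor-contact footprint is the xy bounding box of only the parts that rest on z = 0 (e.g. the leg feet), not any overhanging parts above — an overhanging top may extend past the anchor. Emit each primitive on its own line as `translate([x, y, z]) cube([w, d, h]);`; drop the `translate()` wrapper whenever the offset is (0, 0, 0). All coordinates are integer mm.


translate([462, 380, 406]) cube([1755, 398, 60]);
translate([462, 380, 0]) cube([41, 41, 406]);
translate([462, 737, 0]) cube([41, 41, 406]);
translate([2176, 380, 0]) cube([41, 41, 406]);
translate([2176, 737, 0]) cube([41, 41, 406]);


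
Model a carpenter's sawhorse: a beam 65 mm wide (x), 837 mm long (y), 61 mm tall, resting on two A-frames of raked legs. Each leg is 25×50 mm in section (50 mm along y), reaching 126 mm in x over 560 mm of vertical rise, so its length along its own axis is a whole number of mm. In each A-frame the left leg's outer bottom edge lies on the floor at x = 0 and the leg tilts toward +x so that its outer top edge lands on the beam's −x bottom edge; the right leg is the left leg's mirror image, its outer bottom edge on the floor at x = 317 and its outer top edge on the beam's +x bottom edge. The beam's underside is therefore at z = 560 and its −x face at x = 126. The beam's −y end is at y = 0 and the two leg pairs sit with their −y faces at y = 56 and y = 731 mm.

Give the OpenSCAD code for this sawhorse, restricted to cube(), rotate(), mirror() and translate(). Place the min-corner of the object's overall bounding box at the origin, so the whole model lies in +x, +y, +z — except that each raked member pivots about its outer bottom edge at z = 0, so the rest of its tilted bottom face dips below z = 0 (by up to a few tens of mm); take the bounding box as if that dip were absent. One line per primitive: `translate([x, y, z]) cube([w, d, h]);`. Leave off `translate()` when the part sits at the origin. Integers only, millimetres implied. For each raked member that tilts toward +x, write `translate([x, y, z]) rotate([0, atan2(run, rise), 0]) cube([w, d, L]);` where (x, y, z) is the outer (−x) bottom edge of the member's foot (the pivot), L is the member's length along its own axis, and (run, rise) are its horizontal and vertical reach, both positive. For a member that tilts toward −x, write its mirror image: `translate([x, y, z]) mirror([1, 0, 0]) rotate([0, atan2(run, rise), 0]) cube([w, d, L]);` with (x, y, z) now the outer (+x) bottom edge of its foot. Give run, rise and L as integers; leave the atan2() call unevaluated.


translate([126, 0, 560]) cube([65, 837, 61]);
translate([0, 56, 0]) rotate([0, atan2(126, 560), 0]) cube([25, 50, 574]);
translate([317, 56, 0]) mirror([1, 0, 0]) rotate([0, atan2(126, 560), 0]) cube([25, 50, 574]);
translate([0, 731, 0]) rotate([0, atan2(126, 560), 0]) cube([25, 50, 574]);
translate([317, 731, 0]) mirror([1, 0, 0]) rotate([0, atan2(126, 560), 0]) cube([25, 50, 574]);


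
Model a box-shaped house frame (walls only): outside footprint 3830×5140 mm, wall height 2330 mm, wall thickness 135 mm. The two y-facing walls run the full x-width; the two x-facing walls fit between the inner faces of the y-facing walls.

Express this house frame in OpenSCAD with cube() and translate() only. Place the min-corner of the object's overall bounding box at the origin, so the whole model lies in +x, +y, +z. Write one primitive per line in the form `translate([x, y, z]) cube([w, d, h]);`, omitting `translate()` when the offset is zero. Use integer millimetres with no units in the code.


cube([3830, 135, 2330]);
translate([0, 5005, 0]) cube([3830, 135, 2330]);
translate([0, 135, 0]) cube([135, 4870, 2330]);
translate([3695, 135, 0]) cube([135, 4870, 2330]);


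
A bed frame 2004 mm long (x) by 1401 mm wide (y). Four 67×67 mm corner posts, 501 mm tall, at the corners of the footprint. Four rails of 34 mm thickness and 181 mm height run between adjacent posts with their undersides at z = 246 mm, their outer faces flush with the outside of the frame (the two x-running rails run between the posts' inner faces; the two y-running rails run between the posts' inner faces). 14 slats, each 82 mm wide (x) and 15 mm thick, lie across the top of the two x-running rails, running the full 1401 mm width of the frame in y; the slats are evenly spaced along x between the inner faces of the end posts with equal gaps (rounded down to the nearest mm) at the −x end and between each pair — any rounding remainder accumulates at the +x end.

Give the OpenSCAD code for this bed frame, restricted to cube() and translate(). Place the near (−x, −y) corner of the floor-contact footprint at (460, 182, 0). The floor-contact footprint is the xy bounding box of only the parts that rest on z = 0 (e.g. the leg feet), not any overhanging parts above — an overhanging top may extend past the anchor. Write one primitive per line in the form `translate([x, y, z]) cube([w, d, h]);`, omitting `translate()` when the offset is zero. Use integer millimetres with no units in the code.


// slat z = rail_z + rail_h = 246 + 181 = 427
// slat gap = ⌊(1870 − 14·82) / 15⌋ = 48
translate([460, 182, 0]) cube([67, 67, 501]);
translate([460, 1516, 0]) cube([67, 67, 501]);
translate([2397, 182, 0]) cube([67, 67, 501]);
translate([2397, 1516, 0]) cube([67, 67, 501]);
translate([527, 182, 246]) cube([1870, 34, 181]);
translate([527, 1549, 246]) cube([1870, 34, 181]);
translate([460, 249, 246]) cube([34, 1267, 181]);
translate([2430, 249, 246]) cube([34, 1267, 181]);
translate([575, 182, 427]) cube([82, 1401, 15]);
translate([705, 182, 427]) cube([82, 1401, 15]);
translate([835, 182, 427]) cube([82, 1401, 15]);
translate([965, 182, 427]) cube([82, 1401, 15]);
translate([1095, 182, 427]) cube([82, 1401, 15]);
translate([1225, 182, 427]) cube([82, 1401, 15]);
translate([1355, 182, 427]) cube([82, 1401, 15]);
translate([1485, 182, 427]) cube([82, 1401, 15]);
translate([1615, 182, 427]) cube([82, 1401, 15]);
translate([1745, 182, 427]) cube([82, 1401, 15]);
translate([1875, 182, 427]) cube([82, 1401, 15]);
translate([2005, 182, 427]) cube([82, 1401, 15]);
translate([2135, 182, 427]) cube([82, 1401, 15]);
translate([2265, 182, 427]) cube([82, 1401, 15]);


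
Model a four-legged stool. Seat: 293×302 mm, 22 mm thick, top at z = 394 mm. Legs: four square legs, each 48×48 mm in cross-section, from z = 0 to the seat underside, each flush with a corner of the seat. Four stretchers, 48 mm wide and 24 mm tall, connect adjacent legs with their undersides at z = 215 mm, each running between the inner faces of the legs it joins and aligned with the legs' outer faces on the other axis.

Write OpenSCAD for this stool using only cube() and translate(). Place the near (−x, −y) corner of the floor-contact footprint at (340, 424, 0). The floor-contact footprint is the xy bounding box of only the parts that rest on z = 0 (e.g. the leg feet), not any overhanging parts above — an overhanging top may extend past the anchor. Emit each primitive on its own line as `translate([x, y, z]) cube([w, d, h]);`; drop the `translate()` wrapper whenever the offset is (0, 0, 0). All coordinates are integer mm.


translate([340, 424, 372]) cube([293, 302, 22]);
translate([340, 424, 0]) cube([48, 48, 372]);
translate([585, 424, 0]) cube([48, 48, 372]);
translate([340, 678, 0]) cube([48, 48, 372]);
translate([585, 678, 0]) cube([48, 48, 372]);
translate([388, 424, 215]) cube([197, 48, 24]);
translate([388, 678, 215]) cube([197, 48, 24]);
translate([340, 472, 215]) cube([48, 206, 24]);
translate([585, 472, 215]) cube([48, 206, 24]);


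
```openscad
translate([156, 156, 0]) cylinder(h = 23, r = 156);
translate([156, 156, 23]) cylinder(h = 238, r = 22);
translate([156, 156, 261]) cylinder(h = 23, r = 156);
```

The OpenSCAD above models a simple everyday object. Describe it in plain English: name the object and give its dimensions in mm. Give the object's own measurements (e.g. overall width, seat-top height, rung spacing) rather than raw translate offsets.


A spool: two coaxial disc flanges of radius 156 mm and thickness 23 mm, joined by a core cylinder of radius 22 mm and height 238 mm. The lower flange rests on z = 0 and the three cylinders share a vertical axis.


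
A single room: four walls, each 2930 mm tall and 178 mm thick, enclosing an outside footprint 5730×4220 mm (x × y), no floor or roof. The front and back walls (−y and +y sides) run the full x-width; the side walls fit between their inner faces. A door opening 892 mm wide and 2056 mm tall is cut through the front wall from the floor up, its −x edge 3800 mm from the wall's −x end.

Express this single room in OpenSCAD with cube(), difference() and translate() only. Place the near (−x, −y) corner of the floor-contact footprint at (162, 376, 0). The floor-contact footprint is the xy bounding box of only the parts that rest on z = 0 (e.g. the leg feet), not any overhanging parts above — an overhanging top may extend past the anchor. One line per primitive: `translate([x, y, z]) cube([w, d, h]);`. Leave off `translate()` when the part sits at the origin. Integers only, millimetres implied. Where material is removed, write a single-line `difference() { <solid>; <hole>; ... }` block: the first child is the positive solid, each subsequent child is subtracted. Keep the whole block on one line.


difference() { translate([162, 376, 0]) cube([5730, 178, 2930]); translate([3962, 376, 0]) cube([892, 178, 2056]); }
translate([162, 4418, 0]) cube([5730, 178, 2930]);
translate([162, 554, 0]) cube([178, 3864, 2930]);
translate([5714, 554, 0]) cube([178, 3864, 2930]);


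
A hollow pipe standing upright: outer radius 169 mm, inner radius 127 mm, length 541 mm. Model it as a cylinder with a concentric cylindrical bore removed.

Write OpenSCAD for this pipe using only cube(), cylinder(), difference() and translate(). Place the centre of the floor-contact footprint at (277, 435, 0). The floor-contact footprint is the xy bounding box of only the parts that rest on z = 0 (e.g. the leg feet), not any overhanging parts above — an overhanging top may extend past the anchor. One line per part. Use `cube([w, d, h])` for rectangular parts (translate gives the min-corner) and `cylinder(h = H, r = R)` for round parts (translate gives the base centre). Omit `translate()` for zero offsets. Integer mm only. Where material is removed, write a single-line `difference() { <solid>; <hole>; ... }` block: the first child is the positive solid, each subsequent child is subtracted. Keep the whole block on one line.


difference() { translate([277, 435, 0]) cylinder(h = 541, r = 169); translate([277, 435, 0]) cylinder(h = 541, r = 127); }


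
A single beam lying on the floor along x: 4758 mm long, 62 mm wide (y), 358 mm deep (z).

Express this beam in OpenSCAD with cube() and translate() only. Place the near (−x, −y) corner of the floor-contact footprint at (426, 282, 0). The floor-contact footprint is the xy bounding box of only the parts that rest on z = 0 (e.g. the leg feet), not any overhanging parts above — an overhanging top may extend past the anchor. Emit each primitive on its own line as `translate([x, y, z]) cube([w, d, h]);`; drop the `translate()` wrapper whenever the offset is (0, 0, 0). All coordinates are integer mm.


translate([426, 282, 0]) cube([4758, 62, 358]);


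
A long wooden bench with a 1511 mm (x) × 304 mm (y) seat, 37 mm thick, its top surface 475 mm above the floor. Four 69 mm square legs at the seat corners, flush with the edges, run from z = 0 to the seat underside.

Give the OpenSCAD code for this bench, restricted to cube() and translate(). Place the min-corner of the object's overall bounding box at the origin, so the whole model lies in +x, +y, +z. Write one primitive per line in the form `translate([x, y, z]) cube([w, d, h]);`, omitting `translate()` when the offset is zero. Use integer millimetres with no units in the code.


translate([0, 0, 438]) cube([1511, 304, 37]);
cube([69, 69, 438]);
translate([0, 235, 0]) cube([69, 69, 438]);
translate([1442, 0, 0]) cube([69, 69, 438]);
translate([1442, 235, 0]) cube([69, 69, 438]);


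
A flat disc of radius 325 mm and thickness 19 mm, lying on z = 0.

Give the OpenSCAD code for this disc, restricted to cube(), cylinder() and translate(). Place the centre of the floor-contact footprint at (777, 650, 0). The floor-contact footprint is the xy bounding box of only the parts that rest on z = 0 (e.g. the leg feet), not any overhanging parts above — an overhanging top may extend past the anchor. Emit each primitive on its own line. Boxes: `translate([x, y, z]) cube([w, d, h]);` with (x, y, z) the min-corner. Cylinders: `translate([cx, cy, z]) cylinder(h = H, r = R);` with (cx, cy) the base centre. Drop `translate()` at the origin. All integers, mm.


translate([777, 650, 0]) cylinder(h = 19, r = 325);


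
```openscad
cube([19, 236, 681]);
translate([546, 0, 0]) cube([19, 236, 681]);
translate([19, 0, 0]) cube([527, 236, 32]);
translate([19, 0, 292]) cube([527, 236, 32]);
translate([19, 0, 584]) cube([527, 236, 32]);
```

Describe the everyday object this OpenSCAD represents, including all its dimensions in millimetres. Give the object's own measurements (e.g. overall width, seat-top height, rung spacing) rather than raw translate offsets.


An open bookshelf. Two side panels, each 19 mm thick, 236 mm deep and 681 mm tall, stand 565 mm apart (outside-to-outside). Between them sit 3 shelves, each 32 mm thick and 236 mm deep, spanning the full gap between the sides. The bottom shelf rests on the floor (its underside at z = 0) and the clear gap between one shelf's top and the next shelf's underside is 260 mm.


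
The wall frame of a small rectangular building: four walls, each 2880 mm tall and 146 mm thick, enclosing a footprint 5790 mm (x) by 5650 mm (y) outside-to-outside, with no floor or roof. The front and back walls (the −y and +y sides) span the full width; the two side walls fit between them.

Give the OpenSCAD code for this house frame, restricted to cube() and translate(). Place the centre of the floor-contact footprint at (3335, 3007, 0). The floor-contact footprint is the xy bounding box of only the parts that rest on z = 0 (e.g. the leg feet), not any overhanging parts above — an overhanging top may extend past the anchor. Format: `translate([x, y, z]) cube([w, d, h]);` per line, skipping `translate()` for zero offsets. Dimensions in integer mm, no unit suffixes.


translate([440, 182, 0]) cube([5790, 146, 2880]);
translate([440, 5686, 0]) cube([5790, 146, 2880]);
translate([440, 328, 0]) cube([146, 5358, 2880]);
translate([6084, 328, 0]) cube([146, 5358, 2880]);


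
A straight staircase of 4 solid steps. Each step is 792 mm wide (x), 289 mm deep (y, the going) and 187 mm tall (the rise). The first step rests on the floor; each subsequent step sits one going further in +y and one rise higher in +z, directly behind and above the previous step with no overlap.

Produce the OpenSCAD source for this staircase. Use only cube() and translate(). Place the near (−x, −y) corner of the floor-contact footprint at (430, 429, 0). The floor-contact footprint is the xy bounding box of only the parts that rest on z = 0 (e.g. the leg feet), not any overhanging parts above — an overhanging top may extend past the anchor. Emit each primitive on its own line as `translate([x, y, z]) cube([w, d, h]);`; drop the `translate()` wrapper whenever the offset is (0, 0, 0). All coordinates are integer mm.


translate([430, 429, 0]) cube([792, 289, 187]);
translate([430, 718, 187]) cube([792, 289, 187]);
translate([430, 1007, 374]) cube([792, 289, 187]);
translate([430, 1296, 561]) cube([792, 289, 187]);


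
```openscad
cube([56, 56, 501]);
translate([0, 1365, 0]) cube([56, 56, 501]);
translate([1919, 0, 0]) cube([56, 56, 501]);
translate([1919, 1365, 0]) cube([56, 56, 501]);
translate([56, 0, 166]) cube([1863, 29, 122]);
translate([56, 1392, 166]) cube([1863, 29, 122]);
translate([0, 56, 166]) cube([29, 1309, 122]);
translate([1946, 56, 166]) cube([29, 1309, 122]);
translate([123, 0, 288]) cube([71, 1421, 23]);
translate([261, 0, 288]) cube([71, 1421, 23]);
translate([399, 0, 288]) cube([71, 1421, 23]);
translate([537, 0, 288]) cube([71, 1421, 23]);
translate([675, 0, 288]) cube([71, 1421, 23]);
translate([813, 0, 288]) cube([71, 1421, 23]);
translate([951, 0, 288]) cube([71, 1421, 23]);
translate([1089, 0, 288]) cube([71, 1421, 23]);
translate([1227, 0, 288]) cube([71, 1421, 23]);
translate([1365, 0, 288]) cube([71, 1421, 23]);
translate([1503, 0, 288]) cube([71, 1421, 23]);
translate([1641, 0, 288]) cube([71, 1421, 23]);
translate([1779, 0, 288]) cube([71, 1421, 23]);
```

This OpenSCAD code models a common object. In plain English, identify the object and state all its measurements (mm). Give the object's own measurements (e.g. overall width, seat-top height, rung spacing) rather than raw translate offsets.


A bed frame 1975 mm long (x) by 1421 mm wide (y). Four 56×56 mm corner posts, 501 mm tall, at the corners of the footprint. Four rails of 29 mm thickness and 122 mm height run between adjacent posts with their undersides at z = 166 mm, their outer faces flush with the outside of the frame (the two x-running rails run between the posts' inner faces; the two y-running rails run between the posts' inner faces). 13 slats, each 71 mm wide (x) and 23 mm thick, lie across the top of the two x-running rails, running the full 1421 mm width of the frame in y; along x they sit between the end posts with a 67 mm gap after the −x posts and between neighbouring slats, leaving 69 mm before the +x posts.


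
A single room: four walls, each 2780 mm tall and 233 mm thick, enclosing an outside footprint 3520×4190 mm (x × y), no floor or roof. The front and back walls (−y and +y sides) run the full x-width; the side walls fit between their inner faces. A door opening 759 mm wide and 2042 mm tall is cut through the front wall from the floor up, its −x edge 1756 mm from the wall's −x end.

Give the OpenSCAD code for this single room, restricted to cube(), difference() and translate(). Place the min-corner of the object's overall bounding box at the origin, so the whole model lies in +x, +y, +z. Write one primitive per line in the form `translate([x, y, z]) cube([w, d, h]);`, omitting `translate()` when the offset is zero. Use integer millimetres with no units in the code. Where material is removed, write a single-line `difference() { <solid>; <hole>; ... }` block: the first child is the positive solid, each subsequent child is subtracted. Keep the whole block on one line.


difference() { cube([3520, 233, 2780]); translate([1756, 0, 0]) cube([759, 233, 2042]); }
translate([0, 3957, 0]) cube([3520, 233, 2780]);
translate([0, 233, 0]) cube([233, 3724, 2780]);
translate([3287, 233, 0]) cube([233, 3724, 2780]);


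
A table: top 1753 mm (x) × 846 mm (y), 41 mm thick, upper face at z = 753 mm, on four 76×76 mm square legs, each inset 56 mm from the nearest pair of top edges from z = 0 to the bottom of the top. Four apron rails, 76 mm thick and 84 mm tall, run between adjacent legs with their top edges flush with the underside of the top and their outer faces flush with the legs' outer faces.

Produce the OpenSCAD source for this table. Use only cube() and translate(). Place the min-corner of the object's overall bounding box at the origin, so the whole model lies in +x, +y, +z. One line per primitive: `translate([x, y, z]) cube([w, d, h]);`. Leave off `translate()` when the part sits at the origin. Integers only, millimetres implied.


translate([0, 0, 712]) cube([1753, 846, 41]);
translate([56, 56, 0]) cube([76, 76, 712]);
translate([1621, 56, 0]) cube([76, 76, 712]);
translate([56, 714, 0]) cube([76, 76, 712]);
translate([1621, 714, 0]) cube([76, 76, 712]);
translate([132, 56, 628]) cube([1489, 76, 84]);
translate([132, 714, 628]) cube([1489, 76, 84]);
translate([56, 132, 628]) cube([76, 582, 84]);
translate([1621, 132, 628]) cube([76, 582, 84]);
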